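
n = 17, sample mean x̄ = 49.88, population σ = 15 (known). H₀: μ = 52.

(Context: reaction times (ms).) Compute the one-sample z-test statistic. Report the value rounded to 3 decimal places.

test statistic = -0.583

SE = σ/√n = 15/√17 = 3.6380
z = (x̄−μ₀)/SE = (49.88−52)/3.6380 = -0.5827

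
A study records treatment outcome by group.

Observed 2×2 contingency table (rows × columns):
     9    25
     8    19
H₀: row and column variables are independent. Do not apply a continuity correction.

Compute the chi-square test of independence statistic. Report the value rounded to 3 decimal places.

Row totals [34, 27], col totals [17, 44], n=61
χ² = (9−9.48)²/9.48 + (25−24.52)²/24.52 + (8−7.52)²/7.52 + (19−19.48)²/19.48 = 0.0747
df = 1

test statistic = 0.075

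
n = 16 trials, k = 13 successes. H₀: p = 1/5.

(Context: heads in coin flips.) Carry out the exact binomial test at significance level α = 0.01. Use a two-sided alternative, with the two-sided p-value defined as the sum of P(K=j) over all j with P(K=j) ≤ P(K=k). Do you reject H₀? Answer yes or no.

reject H₀: yes

Exact binomial: n=16, k=13, p₀=1/5=0.2000
P(X=j) = C(n,j)·p₀^j·(1−p₀)^(n−j); p = Σ P(X=j) over j with P(X=j) ≤ P(X=13)
p-value (two-sided) = 0.00000
At α=0.01: p < α → reject H₀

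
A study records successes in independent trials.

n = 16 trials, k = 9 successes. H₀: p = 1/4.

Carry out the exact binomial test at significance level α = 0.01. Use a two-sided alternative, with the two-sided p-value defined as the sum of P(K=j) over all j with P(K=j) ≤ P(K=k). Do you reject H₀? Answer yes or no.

reject H₀: yes

Exact binomial: n=16, k=9, p₀=1/4=0.2500
P(X=j) = C(n,j)·p₀^j·(1−p₀)^(n−j); p = Σ P(X=j) over j with P(X=j) ≤ P(X=9)
p-value (two-sided) = 0.00747
At α=0.01: p < α → reject H₀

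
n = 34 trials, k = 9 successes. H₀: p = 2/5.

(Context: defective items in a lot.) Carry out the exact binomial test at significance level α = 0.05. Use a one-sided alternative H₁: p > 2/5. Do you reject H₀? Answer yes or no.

reject H₀: no

Exact binomial: n=34, k=9, p₀=2/5=0.4000
P(X≥9) from Σ C(n,i)·p₀^i·(1−p₀)^(n−i)
p-value (one-sided, H₁ greater) = 0.96593
At α=0.05: p ≥ α → fail to reject H₀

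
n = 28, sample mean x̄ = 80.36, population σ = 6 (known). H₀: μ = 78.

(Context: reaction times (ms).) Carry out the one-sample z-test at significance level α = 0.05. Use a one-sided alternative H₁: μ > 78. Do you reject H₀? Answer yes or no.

SE = σ/√n = 6/√28 = 1.1339
z = (x̄−μ₀)/SE = (80.36−78)/1.1339 = 2.0813
p-value (one-sided, H₁ greater) = 0.01870
At α=0.05: p < α → reject H₀

reject H₀: yes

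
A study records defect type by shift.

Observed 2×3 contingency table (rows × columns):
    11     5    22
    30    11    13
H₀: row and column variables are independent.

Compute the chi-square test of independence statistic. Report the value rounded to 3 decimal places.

test statistic = 10.917

Row totals [38, 54], col totals [41, 16, 35], n=92
χ² = (11−16.93)²/16.93 + (5−6.61)²/6.61 + (22−14.46)²/14.46 + (30−24.07)²/24.07 + (11−9.39)²/9.39 + (13−20.54)²/20.54 = 10.9167
df = 2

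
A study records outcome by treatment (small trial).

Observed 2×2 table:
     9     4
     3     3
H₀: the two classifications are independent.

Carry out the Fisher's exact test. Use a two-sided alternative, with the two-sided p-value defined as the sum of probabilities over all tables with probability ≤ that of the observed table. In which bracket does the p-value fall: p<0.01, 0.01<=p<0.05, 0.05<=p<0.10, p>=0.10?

p-value bracket: p>=0.10

Margins: r₁=13, r₂=6, c₁=12, c₂=7, n=19
p_obs = C(13,9)·C(6,3)/C(19,12); sum pmf over tables with pmf ≤ p_obs
p-value (two-sided) = 0.61687
→ bracket: p>=0.10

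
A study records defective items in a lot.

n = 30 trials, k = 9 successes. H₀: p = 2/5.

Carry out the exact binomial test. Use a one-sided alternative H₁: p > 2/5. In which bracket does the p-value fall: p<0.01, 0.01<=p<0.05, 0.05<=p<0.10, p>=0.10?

Exact binomial: n=30, k=9, p₀=2/5=0.4000
P(X≥9) from Σ C(n,i)·p₀^i·(1−p₀)^(n−i)
p-value (one-sided, H₁ greater) = 0.90599
→ bracket: p>=0.10

p-value bracket: p>=0.10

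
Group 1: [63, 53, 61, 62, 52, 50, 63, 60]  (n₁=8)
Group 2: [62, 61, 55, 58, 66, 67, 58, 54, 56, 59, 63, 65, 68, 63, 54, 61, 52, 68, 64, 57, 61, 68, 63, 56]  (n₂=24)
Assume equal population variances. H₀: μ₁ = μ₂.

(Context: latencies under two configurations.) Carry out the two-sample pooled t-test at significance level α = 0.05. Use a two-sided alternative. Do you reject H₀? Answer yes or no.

x̄₁=58.000, s₁=5.398, n₁=8
x̄₂=60.792, s₂=4.881, n₂=24
s_p² = [7·5.398² + 23·4.881²]/30 = 25.0653
SE = √(s_p²·(1/8+1/24)) = 2.0439
t = (58.000−60.792)/2.0439 = -1.3658
df = 30
p-value (two-sided) = 0.18214
At α=0.05: p ≥ α → fail to reject H₀

reject H₀: no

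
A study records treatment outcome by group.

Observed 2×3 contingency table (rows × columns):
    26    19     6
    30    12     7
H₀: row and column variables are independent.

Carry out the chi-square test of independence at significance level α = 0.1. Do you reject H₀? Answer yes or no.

Row totals [51, 49], col totals [56, 31, 13], n=100
χ² = (26−28.56)²/28.56 + (19−15.81)²/15.81 + (6−6.63)²/6.63 + (30−27.44)²/27.44 + (12−15.19)²/15.19 + (7−6.37)²/6.37 = 1.9040
df = 2
p-value (upper-tail) = 0.38596
At α=0.1: p ≥ α → fail to reject H₀

reject H₀: no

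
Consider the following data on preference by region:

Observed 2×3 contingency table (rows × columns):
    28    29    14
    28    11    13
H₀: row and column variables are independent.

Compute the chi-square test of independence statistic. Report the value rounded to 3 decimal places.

test statistic = 5.329

Row totals [71, 52], col totals [56, 40, 27], n=123
χ² = (28−32.33)²/32.33 + (29−23.09)²/23.09 + (14−15.59)²/15.59 + (28−23.67)²/23.67 + (11−16.91)²/16.91 + (13−11.41)²/11.41 = 5.3292
df = 2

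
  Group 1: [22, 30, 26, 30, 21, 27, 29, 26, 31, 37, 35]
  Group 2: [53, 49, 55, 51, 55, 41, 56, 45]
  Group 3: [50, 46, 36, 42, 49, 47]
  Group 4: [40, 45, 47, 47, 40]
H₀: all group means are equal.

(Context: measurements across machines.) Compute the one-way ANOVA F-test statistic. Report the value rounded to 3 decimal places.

Group means [28.55, 50.62, 45.00, 43.80], grand mean 40.267
SSB = Σnᵢ(x̄ᵢ−x̄)² = 2566.464; SSW = ΣΣ(x−x̄ᵢ)² = 625.402
MSB = 2566.464/3 = 855.4881; MSW = 625.402/26 = 24.0539
F = MSB/MSW = 35.5654
df = (3, 26)

test statistic = 35.565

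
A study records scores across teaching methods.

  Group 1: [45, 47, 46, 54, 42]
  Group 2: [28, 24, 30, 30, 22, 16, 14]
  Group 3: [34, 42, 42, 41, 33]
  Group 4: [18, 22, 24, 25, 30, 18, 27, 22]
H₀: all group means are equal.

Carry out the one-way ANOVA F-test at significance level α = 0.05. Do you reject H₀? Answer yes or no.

Group means [46.80, 23.43, 38.40, 23.25], grand mean 31.040
SSB = Σnᵢ(x̄ᵢ−x̄)² = 2403.746; SSW = ΣΣ(x−x̄ᵢ)² = 535.214
MSB = 2403.746/3 = 801.2486; MSW = 535.214/21 = 25.4864
F = MSB/MSW = 31.4383
df = (3, 21)
p-value (upper-tail) = 0.00000
At α=0.05: p < α → reject H₀

reject H₀: yes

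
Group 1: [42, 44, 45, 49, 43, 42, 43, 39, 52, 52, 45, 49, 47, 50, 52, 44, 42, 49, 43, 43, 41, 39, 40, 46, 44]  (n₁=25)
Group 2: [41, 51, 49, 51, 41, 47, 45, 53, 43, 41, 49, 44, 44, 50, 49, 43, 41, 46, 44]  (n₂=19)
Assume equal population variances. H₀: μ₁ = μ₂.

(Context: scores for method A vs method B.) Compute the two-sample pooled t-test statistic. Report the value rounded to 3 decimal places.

test statistic = -0.743

x̄₁=45.000, s₁=4.000, n₁=25
x̄₂=45.895, s₂=3.900, n₂=19
s_p² = [24·4.000² + 18·3.900²]/42 = 15.6617
SE = √(s_p²·(1/25+1/19)) = 1.2045
t = (45.000−45.895)/1.2045 = -0.7428
df = 42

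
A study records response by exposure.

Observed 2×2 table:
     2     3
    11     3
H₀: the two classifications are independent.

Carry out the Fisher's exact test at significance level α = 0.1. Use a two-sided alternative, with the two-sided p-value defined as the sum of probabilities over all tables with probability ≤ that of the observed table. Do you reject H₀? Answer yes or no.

Margins: r₁=5, r₂=14, c₁=13, c₂=6, n=19
p_obs = C(5,2)·C(14,11)/C(19,13); sum pmf over tables with pmf ≤ p_obs
p-value (two-sided) = 0.26213
At α=0.1: p ≥ α → fail to reject H₀

reject H₀: no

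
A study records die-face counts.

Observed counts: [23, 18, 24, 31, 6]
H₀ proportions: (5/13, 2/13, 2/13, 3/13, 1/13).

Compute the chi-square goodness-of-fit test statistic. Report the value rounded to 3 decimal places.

n = 102; E_i = n·p_i = [39.23, 15.69, 15.69, 23.54, 7.85]
χ² = (23−39.23)²/39.23 + (18−15.69)²/15.69 + (24−15.69)²/15.69 + (31−23.54)²/23.54 + (6−7.85)²/7.85 = 14.2523
df = 4

test statistic = 14.252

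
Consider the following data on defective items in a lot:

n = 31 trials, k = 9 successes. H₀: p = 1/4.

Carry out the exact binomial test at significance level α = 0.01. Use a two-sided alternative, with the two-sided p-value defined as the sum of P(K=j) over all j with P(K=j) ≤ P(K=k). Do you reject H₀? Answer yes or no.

Exact binomial: n=31, k=9, p₀=1/4=0.2500
P(X=j) = C(n,j)·p₀^j·(1−p₀)^(n−j); p = Σ P(X=j) over j with P(X=j) ≤ P(X=9)
p-value (two-sided) = 0.67792
At α=0.01: p ≥ α → fail to reject H₀

reject H₀: no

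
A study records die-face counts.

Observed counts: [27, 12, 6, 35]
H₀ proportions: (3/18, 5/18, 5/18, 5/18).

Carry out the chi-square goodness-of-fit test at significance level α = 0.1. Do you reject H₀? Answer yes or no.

reject H₀: yes

n = 80; E_i = n·p_i = [13.33, 22.22, 22.22, 22.22]
χ² = (27−13.33)²/13.33 + (12−22.22)²/22.22 + (6−22.22)²/22.22 + (35−22.22)²/22.22 = 37.9000
df = 3
p-value (upper-tail) = 0.00000
At α=0.1: p < α → reject H₀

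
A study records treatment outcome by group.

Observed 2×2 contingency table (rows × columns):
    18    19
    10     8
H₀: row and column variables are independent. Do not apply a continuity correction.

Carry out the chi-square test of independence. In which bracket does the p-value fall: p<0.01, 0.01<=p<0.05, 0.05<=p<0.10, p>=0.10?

Row totals [37, 18], col totals [28, 27], n=55
χ² = (18−18.84)²/18.84 + (19−18.16)²/18.16 + (10−9.16)²/9.16 + (8−8.84)²/8.84 = 0.2311
df = 1
p-value (upper-tail) = 0.63068
→ bracket: p>=0.10

p-value bracket: p>=0.10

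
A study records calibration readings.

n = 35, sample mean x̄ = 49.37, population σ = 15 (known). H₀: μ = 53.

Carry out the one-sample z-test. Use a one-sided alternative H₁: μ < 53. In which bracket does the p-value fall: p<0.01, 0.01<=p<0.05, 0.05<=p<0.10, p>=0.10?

SE = σ/√n = 15/√35 = 2.5355
z = (x̄−μ₀)/SE = (49.37−53)/2.5355 = -1.4317
p-value (one-sided, H₁ less) = 0.07612
→ bracket: 0.05<=p<0.10

p-value bracket: 0.05<=p<0.10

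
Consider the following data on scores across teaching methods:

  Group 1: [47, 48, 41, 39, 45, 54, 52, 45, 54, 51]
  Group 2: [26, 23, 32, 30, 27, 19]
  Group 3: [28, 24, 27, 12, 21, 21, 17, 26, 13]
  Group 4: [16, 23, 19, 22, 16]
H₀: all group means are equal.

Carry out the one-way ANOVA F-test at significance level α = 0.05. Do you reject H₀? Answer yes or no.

Group means [47.60, 26.17, 21.00, 19.20], grand mean 30.600
SSB = Σnᵢ(x̄ᵢ−x̄)² = 4487.167; SSW = ΣΣ(x−x̄ᵢ)² = 678.033
MSB = 4487.167/3 = 1495.7222; MSW = 678.033/26 = 26.0782
F = MSB/MSW = 57.3553
df = (3, 26)
p-value (upper-tail) = 0.00000
At α=0.05: p < α → reject H₀

reject H₀: yes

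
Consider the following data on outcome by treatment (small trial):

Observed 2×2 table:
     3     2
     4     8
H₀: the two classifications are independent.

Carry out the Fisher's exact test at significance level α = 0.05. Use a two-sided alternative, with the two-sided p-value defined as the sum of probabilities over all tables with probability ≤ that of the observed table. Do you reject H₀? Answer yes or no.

Margins: r₁=5, r₂=12, c₁=7, c₂=10, n=17
p_obs = C(5,3)·C(12,4)/C(17,7); sum pmf over tables with pmf ≤ p_obs
p-value (two-sided) = 0.59276
At α=0.05: p ≥ α → fail to reject H₀

reject H₀: no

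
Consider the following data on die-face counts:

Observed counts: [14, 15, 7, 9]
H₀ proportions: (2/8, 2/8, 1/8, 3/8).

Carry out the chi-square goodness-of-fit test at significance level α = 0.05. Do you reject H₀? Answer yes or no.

n = 45; E_i = n·p_i = [11.25, 11.25, 5.62, 16.88]
χ² = (14−11.25)²/11.25 + (15−11.25)²/11.25 + (7−5.62)²/5.62 + (9−16.88)²/16.88 = 5.9333
df = 3
p-value (upper-tail) = 0.11490
At α=0.05: p ≥ α → fail to reject H₀

reject H₀: no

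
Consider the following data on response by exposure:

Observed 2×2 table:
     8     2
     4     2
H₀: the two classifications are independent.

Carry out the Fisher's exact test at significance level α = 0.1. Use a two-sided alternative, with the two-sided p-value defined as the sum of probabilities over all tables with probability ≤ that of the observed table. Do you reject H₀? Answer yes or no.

Margins: r₁=10, r₂=6, c₁=12, c₂=4, n=16
p_obs = C(10,8)·C(6,4)/C(16,12); sum pmf over tables with pmf ≤ p_obs
p-value (two-sided) = 0.60440
At α=0.1: p ≥ α → fail to reject H₀

reject H₀: no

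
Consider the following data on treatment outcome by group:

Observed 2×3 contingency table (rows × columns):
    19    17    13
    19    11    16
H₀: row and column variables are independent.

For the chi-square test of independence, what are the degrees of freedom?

degrees of freedom = 2

df = (r−1)(c−1) = (2−1)·(3−1) = 2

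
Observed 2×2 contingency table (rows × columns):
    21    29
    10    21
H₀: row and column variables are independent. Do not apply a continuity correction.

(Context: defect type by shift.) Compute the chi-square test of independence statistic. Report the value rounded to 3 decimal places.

test statistic = 0.769

Row totals [50, 31], col totals [31, 50], n=81
χ² = (21−19.14)²/19.14 + (29−30.86)²/30.86 + (10−11.86)²/11.86 + (21−19.14)²/19.14 = 0.7687
df = 1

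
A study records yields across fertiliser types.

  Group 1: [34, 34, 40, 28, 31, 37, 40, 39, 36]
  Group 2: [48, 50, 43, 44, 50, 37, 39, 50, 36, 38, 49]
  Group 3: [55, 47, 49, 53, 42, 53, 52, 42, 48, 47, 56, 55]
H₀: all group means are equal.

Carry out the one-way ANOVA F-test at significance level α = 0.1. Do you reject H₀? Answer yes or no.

Group means [35.44, 44.00, 49.92], grand mean 43.812
SSB = Σnᵢ(x̄ᵢ−x̄)² = 1077.736; SSW = ΣΣ(x−x̄ᵢ)² = 719.139
MSB = 1077.736/2 = 538.8681; MSW = 719.139/29 = 24.7979
F = MSB/MSW = 21.7304
df = (2, 29)
p-value (upper-tail) = 0.00000
At α=0.1: p < α → reject H₀

reject H₀: yes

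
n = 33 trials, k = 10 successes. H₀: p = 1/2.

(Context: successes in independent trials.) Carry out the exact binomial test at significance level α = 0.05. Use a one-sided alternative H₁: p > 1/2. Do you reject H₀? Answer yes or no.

reject H₀: no

Exact binomial: n=33, k=10, p₀=1/2=0.5000
P(X≥10) from Σ C(n,i)·p₀^i·(1−p₀)^(n−i)
p-value (one-sided, H₁ greater) = 0.99323
At α=0.05: p ≥ α → fail to reject H₀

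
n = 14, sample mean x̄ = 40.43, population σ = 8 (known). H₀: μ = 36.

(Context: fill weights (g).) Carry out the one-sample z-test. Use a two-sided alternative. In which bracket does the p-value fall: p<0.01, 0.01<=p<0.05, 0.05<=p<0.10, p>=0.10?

p-value bracket: 0.01<=p<0.05

SE = σ/√n = 8/√14 = 2.1381
z = (x̄−μ₀)/SE = (40.43−36)/2.1381 = 2.0719
p-value (two-sided) = 0.03827
→ bracket: 0.01<=p<0.05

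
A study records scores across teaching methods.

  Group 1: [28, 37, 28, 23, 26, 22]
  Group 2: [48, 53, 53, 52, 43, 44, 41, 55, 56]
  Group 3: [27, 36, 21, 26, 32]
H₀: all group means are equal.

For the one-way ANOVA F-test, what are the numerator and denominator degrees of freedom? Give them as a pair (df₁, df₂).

degrees of freedom = [2, 17]

k = 3 groups, N = 20 total
df = (k−1, N−k) = (3−1, 20−3) = (2, 17)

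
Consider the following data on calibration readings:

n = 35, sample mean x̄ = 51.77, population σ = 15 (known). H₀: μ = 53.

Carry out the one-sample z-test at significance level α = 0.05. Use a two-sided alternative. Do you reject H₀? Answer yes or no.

SE = σ/√n = 15/√35 = 2.5355
z = (x̄−μ₀)/SE = (51.77−53)/2.5355 = -0.4851
p-value (two-sided) = 0.62759
At α=0.05: p ≥ α → fail to reject H₀

reject H₀: no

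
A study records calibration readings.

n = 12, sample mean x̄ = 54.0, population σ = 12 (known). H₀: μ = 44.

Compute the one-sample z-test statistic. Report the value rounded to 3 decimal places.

SE = σ/√n = 12/√12 = 3.4641
z = (x̄−μ₀)/SE = (54.0−44)/3.4641 = 2.8868

test statistic = 2.887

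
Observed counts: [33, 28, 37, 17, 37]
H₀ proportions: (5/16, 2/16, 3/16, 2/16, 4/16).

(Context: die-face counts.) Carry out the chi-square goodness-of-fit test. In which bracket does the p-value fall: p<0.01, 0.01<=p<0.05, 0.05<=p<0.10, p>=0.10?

n = 152; E_i = n·p_i = [47.50, 19.00, 28.50, 19.00, 38.00]
χ² = (33−47.50)²/47.50 + (28−19.00)²/19.00 + (37−28.50)²/28.50 + (17−19.00)²/19.00 + (37−38.00)²/38.00 = 11.4614
df = 4
p-value (upper-tail) = 0.02184
→ bracket: 0.01<=p<0.05

p-value bracket: 0.01<=p<0.05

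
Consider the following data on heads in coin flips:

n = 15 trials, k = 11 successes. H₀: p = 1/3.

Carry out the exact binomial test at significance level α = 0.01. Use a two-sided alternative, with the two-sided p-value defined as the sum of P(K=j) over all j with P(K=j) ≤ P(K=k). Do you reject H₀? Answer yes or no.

Exact binomial: n=15, k=11, p₀=1/3=0.3333
P(X=j) = C(n,j)·p₀^j·(1−p₀)^(n−j); p = Σ P(X=j) over j with P(X=j) ≤ P(X=11)
p-value (two-sided) = 0.00181
At α=0.01: p < α → reject H₀

reject H₀: yes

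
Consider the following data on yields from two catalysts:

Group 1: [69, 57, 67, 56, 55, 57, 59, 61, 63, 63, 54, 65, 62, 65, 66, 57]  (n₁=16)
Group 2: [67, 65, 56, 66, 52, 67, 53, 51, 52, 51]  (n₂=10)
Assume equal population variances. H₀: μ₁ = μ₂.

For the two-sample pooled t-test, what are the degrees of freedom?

degrees of freedom = 24

df = n₁ + n₂ − 2 = 16 + 10 − 2 = 24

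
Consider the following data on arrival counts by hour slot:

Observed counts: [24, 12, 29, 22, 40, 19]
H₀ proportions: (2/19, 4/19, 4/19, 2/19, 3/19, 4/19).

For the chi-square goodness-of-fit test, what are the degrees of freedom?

df = k − 1 = 6 − 1 = 5

degrees of freedom = 5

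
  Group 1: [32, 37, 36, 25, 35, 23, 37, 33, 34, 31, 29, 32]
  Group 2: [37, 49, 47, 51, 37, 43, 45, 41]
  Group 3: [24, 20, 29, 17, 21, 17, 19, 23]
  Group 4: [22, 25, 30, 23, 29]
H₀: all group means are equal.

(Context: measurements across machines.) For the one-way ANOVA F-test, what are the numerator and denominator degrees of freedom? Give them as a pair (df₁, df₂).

degrees of freedom = [3, 29]

k = 4 groups, N = 33 total
df = (k−1, N−k) = (4−1, 33−4) = (3, 29)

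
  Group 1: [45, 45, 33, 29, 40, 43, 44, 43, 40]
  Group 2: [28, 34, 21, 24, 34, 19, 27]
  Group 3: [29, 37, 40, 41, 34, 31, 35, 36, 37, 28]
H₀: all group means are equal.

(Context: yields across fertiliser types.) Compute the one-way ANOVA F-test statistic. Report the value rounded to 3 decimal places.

test statistic = 13.088

Group means [40.22, 26.71, 34.80], grand mean 34.500
SSB = Σnᵢ(x̄ᵢ−x̄)² = 719.916; SSW = ΣΣ(x−x̄ᵢ)² = 632.584
MSB = 719.916/2 = 359.9579; MSW = 632.584/23 = 27.5037
F = MSB/MSW = 13.0876
df = (2, 23)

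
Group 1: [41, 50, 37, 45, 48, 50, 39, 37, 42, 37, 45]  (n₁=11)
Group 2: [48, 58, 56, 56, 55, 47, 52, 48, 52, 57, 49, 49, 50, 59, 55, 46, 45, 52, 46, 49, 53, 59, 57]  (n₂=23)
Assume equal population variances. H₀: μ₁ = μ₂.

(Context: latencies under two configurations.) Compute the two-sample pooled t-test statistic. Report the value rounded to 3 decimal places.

test statistic = -5.393

x̄₁=42.818, s₁=5.095, n₁=11
x̄₂=52.087, s₂=4.492, n₂=23
s_p² = [10·5.095² + 22·4.492²]/32 = 21.9832
SE = √(s_p²·(1/11+1/23)) = 1.7188
t = (42.818−52.087)/1.7188 = -5.3926
df = 32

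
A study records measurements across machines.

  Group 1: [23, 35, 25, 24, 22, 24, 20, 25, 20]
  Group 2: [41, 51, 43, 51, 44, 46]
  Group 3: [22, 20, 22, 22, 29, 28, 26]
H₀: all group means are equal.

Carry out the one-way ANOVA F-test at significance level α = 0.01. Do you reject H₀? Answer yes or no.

Group means [24.22, 46.00, 24.14], grand mean 30.136
SSB = Σnᵢ(x̄ᵢ−x̄)² = 2076.178; SSW = ΣΣ(x−x̄ᵢ)² = 320.413
MSB = 2076.178/2 = 1038.0891; MSW = 320.413/19 = 16.8638
F = MSB/MSW = 61.5572
df = (2, 19)
p-value (upper-tail) = 0.00000
At α=0.01: p < α → reject H₀

reject H₀: yes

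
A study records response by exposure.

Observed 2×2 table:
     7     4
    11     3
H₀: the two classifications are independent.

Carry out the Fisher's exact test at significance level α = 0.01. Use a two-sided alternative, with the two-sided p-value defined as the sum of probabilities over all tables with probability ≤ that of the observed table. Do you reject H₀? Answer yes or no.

Margins: r₁=11, r₂=14, c₁=18, c₂=7, n=25
p_obs = C(11,7)·C(14,11)/C(25,18); sum pmf over tables with pmf ≤ p_obs
p-value (two-sided) = 0.65641
At α=0.01: p ≥ α → fail to reject H₀

reject H₀: no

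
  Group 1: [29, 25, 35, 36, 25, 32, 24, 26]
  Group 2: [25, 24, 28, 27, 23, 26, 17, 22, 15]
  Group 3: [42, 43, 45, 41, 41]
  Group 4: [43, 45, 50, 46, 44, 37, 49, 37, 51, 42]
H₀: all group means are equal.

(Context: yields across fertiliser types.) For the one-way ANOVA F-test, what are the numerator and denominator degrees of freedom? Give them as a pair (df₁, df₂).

degrees of freedom = [3, 28]

k = 4 groups, N = 32 total
df = (k−1, N−k) = (4−1, 32−4) = (3, 28)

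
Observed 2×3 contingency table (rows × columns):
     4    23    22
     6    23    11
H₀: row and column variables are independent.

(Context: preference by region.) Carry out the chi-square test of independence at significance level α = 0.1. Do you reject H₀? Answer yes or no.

reject H₀: no

Row totals [49, 40], col totals [10, 46, 33], n=89
χ² = (4−5.51)²/5.51 + (23−25.33)²/25.33 + (22−18.17)²/18.17 + (6−4.49)²/4.49 + (23−20.67)²/20.67 + (11−14.83)²/14.83 = 3.1892
df = 2
p-value (upper-tail) = 0.20299
At α=0.1: p ≥ α → fail to reject H₀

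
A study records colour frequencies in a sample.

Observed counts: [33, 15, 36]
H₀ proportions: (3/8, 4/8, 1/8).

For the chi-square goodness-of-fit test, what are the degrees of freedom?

degrees of freedom = 2

df = k − 1 = 3 − 1 = 2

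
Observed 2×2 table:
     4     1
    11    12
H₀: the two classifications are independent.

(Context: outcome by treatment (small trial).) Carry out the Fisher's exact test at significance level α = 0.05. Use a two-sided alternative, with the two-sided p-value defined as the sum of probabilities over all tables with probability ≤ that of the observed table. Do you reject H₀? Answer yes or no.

Margins: r₁=5, r₂=23, c₁=15, c₂=13, n=28
p_obs = C(5,4)·C(23,11)/C(28,15); sum pmf over tables with pmf ≤ p_obs
p-value (two-sided) = 0.33333
At α=0.05: p ≥ α → fail to reject H₀

reject H₀: no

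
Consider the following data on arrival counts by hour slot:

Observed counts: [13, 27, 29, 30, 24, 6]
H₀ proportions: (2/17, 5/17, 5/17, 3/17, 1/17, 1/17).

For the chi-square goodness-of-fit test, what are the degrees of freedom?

degrees of freedom = 5

df = k − 1 = 6 − 1 = 5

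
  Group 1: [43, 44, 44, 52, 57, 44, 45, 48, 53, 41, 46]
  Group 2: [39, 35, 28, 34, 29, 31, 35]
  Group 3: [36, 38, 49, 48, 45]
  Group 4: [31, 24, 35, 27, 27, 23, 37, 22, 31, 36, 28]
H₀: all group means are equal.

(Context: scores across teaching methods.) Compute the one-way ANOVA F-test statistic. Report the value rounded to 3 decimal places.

test statistic = 27.386

Group means [47.00, 33.00, 43.20, 29.18], grand mean 37.794
SSB = Σnᵢ(x̄ᵢ−x̄)² = 2055.122; SSW = ΣΣ(x−x̄ᵢ)² = 750.436
MSB = 2055.122/3 = 685.0408; MSW = 750.436/30 = 25.0145
F = MSB/MSW = 27.3857
df = (3, 30)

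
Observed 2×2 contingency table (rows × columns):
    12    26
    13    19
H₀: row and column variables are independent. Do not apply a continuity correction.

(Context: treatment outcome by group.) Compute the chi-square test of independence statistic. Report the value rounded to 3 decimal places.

test statistic = 0.619

Row totals [38, 32], col totals [25, 45], n=70
χ² = (12−13.57)²/13.57 + (26−24.43)²/24.43 + (13−11.43)²/11.43 + (19−20.57)²/20.57 = 0.6192
df = 1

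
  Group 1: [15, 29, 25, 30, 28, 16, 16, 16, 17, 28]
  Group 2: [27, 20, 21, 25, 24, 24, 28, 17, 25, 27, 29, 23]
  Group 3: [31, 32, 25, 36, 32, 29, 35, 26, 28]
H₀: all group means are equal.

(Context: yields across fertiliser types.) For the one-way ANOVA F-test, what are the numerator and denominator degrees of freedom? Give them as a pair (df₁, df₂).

degrees of freedom = [2, 28]

k = 3 groups, N = 31 total
df = (k−1, N−k) = (3−1, 31−3) = (2, 28)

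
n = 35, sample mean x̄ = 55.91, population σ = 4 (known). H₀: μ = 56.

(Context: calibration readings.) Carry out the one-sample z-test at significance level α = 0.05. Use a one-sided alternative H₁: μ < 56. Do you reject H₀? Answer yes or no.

reject H₀: no

SE = σ/√n = 4/√35 = 0.6761
z = (x̄−μ₀)/SE = (55.91−56)/0.6761 = -0.1331
p-value (one-sided, H₁ less) = 0.44705
At α=0.05: p ≥ α → fail to reject H₀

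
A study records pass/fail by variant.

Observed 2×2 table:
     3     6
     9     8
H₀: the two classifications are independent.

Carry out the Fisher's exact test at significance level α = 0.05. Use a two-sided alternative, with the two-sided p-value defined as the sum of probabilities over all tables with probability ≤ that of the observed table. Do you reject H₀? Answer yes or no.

reject H₀: no

Margins: r₁=9, r₂=17, c₁=12, c₂=14, n=26
p_obs = C(9,3)·C(17,9)/C(26,12); sum pmf over tables with pmf ≤ p_obs
p-value (two-sided) = 0.42911
At α=0.05: p ≥ α → fail to reject H₀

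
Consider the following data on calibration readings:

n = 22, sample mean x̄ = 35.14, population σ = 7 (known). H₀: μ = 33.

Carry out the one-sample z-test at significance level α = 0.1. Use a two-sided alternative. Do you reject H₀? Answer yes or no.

SE = σ/√n = 7/√22 = 1.4924
z = (x̄−μ₀)/SE = (35.14−33)/1.4924 = 1.4339
p-value (two-sided) = 0.15159
At α=0.1: p ≥ α → fail to reject H₀

reject H₀: no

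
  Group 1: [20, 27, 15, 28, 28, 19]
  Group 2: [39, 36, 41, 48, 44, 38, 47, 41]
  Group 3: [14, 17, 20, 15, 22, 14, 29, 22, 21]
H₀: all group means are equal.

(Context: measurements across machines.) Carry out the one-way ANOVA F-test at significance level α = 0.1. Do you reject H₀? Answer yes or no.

reject H₀: yes

Group means [22.83, 41.75, 19.33], grand mean 28.043
SSB = Σnᵢ(x̄ᵢ−x̄)² = 2348.623; SSW = ΣΣ(x−x̄ᵢ)² = 474.333
MSB = 2348.623/2 = 1174.3116; MSW = 474.333/20 = 23.7167
F = MSB/MSW = 49.5142
df = (2, 20)
p-value (upper-tail) = 0.00000
At α=0.1: p < α → reject H₀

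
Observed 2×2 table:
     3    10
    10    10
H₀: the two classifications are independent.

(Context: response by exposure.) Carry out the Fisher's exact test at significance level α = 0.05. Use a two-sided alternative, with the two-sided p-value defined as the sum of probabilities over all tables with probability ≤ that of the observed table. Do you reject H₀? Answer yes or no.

Margins: r₁=13, r₂=20, c₁=13, c₂=20, n=33
p_obs = C(13,3)·C(20,10)/C(33,13); sum pmf over tables with pmf ≤ p_obs
p-value (two-sided) = 0.15949
At α=0.05: p ≥ α → fail to reject H₀

reject H₀: no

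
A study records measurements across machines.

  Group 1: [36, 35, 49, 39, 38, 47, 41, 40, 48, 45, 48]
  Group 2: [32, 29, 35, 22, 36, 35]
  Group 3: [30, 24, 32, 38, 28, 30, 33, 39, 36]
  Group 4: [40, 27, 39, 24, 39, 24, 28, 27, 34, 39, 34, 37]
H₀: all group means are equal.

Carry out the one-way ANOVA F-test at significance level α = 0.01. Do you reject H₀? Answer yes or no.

reject H₀: yes

Group means [42.36, 31.50, 32.22, 32.67], grand mean 35.184
SSB = Σnᵢ(x̄ᵢ−x̄)² = 803.443; SSW = ΣΣ(x−x̄ᵢ)² = 1032.268
MSB = 803.443/3 = 267.8143; MSW = 1032.268/34 = 30.3608
F = MSB/MSW = 8.8211
df = (3, 34)
p-value (upper-tail) = 0.00018
At α=0.01: p < α → reject H₀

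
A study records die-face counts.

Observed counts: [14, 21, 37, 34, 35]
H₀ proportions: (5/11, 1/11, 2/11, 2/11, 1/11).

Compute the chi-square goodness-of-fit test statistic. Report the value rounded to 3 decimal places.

n = 141; E_i = n·p_i = [64.09, 12.82, 25.64, 25.64, 12.82]
χ² = (14−64.09)²/64.09 + (21−12.82)²/12.82 + (37−25.64)²/25.64 + (34−25.64)²/25.64 + (35−12.82)²/12.82 = 90.5227
df = 4

test statistic = 90.523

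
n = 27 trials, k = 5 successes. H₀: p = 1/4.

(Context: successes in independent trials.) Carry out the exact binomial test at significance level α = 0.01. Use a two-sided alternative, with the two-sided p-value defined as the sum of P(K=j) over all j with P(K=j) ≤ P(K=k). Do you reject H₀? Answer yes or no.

reject H₀: no

Exact binomial: n=27, k=5, p₀=1/4=0.2500
P(X=j) = C(n,j)·p₀^j·(1−p₀)^(n−j); p = Σ P(X=j) over j with P(X=j) ≤ P(X=5)
p-value (two-sided) = 0.51300
At α=0.01: p ≥ α → fail to reject H₀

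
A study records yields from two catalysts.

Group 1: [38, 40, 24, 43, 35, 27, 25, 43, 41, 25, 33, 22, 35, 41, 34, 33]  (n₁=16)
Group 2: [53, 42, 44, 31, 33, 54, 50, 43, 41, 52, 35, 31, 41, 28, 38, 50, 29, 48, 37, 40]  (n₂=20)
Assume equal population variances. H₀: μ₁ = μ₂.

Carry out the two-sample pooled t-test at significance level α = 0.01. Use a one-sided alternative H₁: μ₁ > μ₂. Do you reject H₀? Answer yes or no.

x̄₁=33.688, s₁=7.162, n₁=16
x̄₂=41.000, s₂=8.265, n₂=20
s_p² = [15·7.162² + 19·8.265²]/34 = 60.8070
SE = √(s_p²·(1/16+1/20)) = 2.6155
t = (33.688−41.000)/2.6155 = -2.7958
df = 34
p-value (one-sided, H₁ greater) = 0.99577
At α=0.01: p ≥ α → fail to reject H₀

reject H₀: no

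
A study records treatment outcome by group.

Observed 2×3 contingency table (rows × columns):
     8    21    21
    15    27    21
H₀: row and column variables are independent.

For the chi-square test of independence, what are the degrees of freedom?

df = (r−1)(c−1) = (2−1)·(3−1) = 2

degrees of freedom = 2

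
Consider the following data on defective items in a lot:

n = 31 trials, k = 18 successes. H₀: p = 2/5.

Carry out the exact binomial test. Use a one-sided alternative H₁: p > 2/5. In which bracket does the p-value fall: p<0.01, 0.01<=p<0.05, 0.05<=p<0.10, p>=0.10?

p-value bracket: 0.01<=p<0.05

Exact binomial: n=31, k=18, p₀=2/5=0.4000
P(X≥18) from Σ C(n,i)·p₀^i·(1−p₀)^(n−i)
p-value (one-sided, H₁ greater) = 0.03199
→ bracket: 0.01<=p<0.05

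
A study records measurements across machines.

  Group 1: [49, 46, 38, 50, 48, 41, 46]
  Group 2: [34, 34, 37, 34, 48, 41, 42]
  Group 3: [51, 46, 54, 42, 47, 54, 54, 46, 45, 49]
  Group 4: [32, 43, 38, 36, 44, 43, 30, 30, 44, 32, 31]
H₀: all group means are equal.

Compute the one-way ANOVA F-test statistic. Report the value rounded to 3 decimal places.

Group means [45.43, 38.57, 48.80, 36.64], grand mean 42.257
SSB = Σnᵢ(x̄ᵢ−x̄)² = 941.112; SSW = ΣΣ(x−x̄ᵢ)² = 807.574
MSB = 941.112/3 = 313.7039; MSW = 807.574/31 = 26.0508
F = MSB/MSW = 12.0420
df = (3, 31)

test statistic = 12.042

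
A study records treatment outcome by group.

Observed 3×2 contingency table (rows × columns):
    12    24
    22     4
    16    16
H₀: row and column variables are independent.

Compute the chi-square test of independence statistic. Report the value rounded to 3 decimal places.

Row totals [36, 26, 32], col totals [50, 44], n=94
χ² = (12−19.15)²/19.15 + (24−16.85)²/16.85 + (22−13.83)²/13.83 + (4−12.17)²/12.17 + (16−17.02)²/17.02 + (16−14.98)²/14.98 = 16.1443
df = 2

test statistic = 16.144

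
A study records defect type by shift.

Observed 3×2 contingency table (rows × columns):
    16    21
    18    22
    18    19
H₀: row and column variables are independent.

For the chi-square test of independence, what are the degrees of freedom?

degrees of freedom = 2

df = (r−1)(c−1) = (3−1)·(2−1) = 2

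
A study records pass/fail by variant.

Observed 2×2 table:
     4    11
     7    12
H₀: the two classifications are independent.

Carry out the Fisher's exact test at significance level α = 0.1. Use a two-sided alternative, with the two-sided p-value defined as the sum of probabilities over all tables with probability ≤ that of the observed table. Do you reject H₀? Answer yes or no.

Margins: r₁=15, r₂=19, c₁=11, c₂=23, n=34
p_obs = C(15,4)·C(19,7)/C(34,11); sum pmf over tables with pmf ≤ p_obs
p-value (two-sided) = 0.71521
At α=0.1: p ≥ α → fail to reject H₀

reject H₀: no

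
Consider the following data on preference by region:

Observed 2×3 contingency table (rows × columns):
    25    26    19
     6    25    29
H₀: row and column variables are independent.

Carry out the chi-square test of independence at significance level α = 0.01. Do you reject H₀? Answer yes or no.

reject H₀: yes

Row totals [70, 60], col totals [31, 51, 48], n=130
χ² = (25−16.69)²/16.69 + (26−27.46)²/27.46 + (19−25.85)²/25.85 + (6−14.31)²/14.31 + (25−23.54)²/23.54 + (29−22.15)²/22.15 = 13.0561
df = 2
p-value (upper-tail) = 0.00146
At α=0.01: p < α → reject H₀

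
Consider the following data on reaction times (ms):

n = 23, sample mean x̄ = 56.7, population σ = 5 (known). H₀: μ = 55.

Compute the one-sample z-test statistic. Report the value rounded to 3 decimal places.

SE = σ/√n = 5/√23 = 1.0426
z = (x̄−μ₀)/SE = (56.7−55)/1.0426 = 1.6306

test statistic = 1.631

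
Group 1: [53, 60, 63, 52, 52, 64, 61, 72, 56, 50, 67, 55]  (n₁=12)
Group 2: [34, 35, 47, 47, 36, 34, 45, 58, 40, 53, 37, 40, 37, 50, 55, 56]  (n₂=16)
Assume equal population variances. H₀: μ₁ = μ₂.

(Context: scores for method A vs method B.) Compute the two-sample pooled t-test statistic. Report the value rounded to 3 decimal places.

test statistic = 4.939

x̄₁=58.750, s₁=6.864, n₁=12
x̄₂=44.000, s₂=8.454, n₂=16
s_p² = [11·6.864² + 15·8.454²]/26 = 61.1635
SE = √(s_p²·(1/12+1/16)) = 2.9866
t = (58.750−44.000)/2.9866 = 4.9388
df = 26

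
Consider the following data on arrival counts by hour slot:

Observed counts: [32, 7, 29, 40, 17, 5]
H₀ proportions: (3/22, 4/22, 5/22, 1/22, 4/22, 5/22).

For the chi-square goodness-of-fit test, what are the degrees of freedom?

df = k − 1 = 6 − 1 = 5

degrees of freedom = 5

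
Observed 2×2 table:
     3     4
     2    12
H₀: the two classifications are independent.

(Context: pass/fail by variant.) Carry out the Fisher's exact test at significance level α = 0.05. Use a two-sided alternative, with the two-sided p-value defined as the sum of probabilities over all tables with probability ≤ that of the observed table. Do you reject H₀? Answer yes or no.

Margins: r₁=7, r₂=14, c₁=5, c₂=16, n=21
p_obs = C(7,3)·C(14,2)/C(21,5); sum pmf over tables with pmf ≤ p_obs
p-value (two-sided) = 0.28001
At α=0.05: p ≥ α → fail to reject H₀

reject H₀: no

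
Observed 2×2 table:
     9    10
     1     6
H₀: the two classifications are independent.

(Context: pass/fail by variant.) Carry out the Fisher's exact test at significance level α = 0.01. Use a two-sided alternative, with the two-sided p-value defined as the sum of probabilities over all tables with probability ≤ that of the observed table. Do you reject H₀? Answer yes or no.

reject H₀: no

Margins: r₁=19, r₂=7, c₁=10, c₂=16, n=26
p_obs = C(19,9)·C(7,1)/C(26,10); sum pmf over tables with pmf ≤ p_obs
p-value (two-sided) = 0.19039
At α=0.01: p ≥ α → fail to reject H₀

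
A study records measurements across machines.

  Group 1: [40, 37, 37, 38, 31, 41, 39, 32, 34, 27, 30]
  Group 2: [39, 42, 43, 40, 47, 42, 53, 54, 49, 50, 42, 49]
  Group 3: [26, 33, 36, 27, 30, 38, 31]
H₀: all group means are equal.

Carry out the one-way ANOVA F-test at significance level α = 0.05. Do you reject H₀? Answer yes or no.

reject H₀: yes

Group means [35.09, 45.83, 31.57], grand mean 38.567
SSB = Σnᵢ(x̄ᵢ−x̄)² = 1109.077; SSW = ΣΣ(x−x̄ᵢ)² = 616.290
MSB = 1109.077/2 = 554.5383; MSW = 616.290/27 = 22.8256
F = MSB/MSW = 24.2946
df = (2, 27)
p-value (upper-tail) = 0.00000
At α=0.05: p < α → reject H₀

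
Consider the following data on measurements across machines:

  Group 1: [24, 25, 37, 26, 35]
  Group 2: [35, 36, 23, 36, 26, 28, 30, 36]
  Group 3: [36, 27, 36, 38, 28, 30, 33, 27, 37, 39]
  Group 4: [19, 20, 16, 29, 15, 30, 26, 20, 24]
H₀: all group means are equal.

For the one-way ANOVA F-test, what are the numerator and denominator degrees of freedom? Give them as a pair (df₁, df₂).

degrees of freedom = [3, 28]

k = 4 groups, N = 32 total
df = (k−1, N−k) = (4−1, 32−4) = (3, 28)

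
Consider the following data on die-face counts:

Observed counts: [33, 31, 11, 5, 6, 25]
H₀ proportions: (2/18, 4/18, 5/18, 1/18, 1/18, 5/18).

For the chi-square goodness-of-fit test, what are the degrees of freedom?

df = k − 1 = 6 − 1 = 5

degrees of freedom = 5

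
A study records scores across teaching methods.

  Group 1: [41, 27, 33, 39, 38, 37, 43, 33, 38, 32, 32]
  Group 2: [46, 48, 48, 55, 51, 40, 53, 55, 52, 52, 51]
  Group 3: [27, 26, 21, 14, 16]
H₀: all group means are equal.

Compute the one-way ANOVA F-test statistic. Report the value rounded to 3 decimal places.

Group means [35.73, 50.09, 20.80], grand mean 38.815
SSB = Σnᵢ(x̄ᵢ−x̄)² = 3126.183; SSW = ΣΣ(x−x̄ᵢ)² = 549.891
MSB = 3126.183/2 = 1563.0916; MSW = 549.891/24 = 22.9121
F = MSB/MSW = 68.2212
df = (2, 24)

test statistic = 68.221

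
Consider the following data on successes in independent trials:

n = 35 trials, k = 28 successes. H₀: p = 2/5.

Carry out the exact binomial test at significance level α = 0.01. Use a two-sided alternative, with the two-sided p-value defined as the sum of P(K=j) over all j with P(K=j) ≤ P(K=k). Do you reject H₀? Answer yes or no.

reject H₀: yes

Exact binomial: n=35, k=28, p₀=2/5=0.4000
P(X=j) = C(n,j)·p₀^j·(1−p₀)^(n−j); p = Σ P(X=j) over j with P(X=j) ≤ P(X=28)
p-value (two-sided) = 0.00000
At α=0.01: p < α → reject H₀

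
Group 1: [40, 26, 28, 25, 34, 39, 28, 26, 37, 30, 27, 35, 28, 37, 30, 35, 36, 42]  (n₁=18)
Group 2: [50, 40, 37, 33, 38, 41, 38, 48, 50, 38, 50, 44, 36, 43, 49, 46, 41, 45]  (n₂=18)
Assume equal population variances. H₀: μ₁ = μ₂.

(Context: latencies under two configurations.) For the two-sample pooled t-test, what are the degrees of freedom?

df = n₁ + n₂ − 2 = 18 + 18 − 2 = 34

degrees of freedom = 34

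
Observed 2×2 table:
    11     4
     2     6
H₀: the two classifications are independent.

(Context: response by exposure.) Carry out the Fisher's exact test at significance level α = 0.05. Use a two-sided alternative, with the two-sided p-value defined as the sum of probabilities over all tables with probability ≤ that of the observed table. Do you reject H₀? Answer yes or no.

Margins: r₁=15, r₂=8, c₁=13, c₂=10, n=23
p_obs = C(15,11)·C(8,2)/C(23,13); sum pmf over tables with pmf ≤ p_obs
p-value (two-sided) = 0.03931
At α=0.05: p < α → reject H₀

reject H₀: yes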